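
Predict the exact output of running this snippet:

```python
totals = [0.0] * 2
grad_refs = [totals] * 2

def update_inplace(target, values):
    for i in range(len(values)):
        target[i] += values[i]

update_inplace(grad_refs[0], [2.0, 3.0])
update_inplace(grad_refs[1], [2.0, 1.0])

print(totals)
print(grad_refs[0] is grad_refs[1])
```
[4.0, 4.0]
True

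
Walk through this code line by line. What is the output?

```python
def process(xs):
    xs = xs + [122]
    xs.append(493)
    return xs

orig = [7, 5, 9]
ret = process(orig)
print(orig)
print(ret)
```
[7, 5, 9]
[7, 5, 9, 122, 493]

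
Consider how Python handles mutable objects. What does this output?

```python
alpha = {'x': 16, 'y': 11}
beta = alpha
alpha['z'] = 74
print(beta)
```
{'x': 16, 'y': 11, 'z': 74}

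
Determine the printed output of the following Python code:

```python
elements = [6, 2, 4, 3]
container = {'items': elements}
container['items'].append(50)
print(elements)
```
[6, 2, 4, 3, 50]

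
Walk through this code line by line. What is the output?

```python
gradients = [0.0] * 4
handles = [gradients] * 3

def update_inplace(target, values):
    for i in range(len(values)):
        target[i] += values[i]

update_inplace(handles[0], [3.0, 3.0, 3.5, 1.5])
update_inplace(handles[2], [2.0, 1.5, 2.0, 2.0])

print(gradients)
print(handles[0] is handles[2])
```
[5.0, 4.5, 5.5, 3.5]
True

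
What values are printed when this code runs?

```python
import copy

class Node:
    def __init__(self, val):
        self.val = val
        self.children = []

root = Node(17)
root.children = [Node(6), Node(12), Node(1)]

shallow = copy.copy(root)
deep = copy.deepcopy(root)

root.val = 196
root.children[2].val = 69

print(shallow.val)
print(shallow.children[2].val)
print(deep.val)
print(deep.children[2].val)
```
17
69
17
1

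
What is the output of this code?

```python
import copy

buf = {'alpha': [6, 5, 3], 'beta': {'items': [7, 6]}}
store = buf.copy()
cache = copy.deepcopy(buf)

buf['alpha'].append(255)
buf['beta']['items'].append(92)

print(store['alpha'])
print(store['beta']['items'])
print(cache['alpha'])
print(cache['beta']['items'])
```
[6, 5, 3, 255]
[7, 6, 92]
[6, 5, 3]
[7, 6]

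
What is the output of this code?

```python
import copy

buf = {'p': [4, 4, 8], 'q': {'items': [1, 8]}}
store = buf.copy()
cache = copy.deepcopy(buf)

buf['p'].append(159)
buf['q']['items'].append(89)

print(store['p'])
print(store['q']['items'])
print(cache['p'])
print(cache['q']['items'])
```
[4, 4, 8, 159]
[1, 8, 89]
[4, 4, 8]
[1, 8]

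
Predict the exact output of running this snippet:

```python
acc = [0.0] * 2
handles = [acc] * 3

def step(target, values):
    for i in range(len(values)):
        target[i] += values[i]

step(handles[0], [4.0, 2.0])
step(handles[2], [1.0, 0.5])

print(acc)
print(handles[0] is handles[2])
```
[5.0, 2.5]
True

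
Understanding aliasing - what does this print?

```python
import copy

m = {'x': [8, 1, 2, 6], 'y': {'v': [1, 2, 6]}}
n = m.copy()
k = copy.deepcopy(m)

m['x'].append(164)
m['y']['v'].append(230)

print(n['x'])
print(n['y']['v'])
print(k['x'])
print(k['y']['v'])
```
[8, 1, 2, 6, 164]
[1, 2, 6, 230]
[8, 1, 2, 6]
[1, 2, 6]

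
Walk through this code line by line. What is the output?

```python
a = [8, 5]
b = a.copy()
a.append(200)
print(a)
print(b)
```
[8, 5, 200]
[8, 5]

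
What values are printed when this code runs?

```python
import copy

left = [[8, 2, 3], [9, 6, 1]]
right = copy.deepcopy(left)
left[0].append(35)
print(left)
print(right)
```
[[8, 2, 3, 35], [9, 6, 1]]
[[8, 2, 3], [9, 6, 1]]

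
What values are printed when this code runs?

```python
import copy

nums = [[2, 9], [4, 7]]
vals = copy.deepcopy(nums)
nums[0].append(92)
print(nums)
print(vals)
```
[[2, 9, 92], [4, 7]]
[[2, 9], [4, 7]]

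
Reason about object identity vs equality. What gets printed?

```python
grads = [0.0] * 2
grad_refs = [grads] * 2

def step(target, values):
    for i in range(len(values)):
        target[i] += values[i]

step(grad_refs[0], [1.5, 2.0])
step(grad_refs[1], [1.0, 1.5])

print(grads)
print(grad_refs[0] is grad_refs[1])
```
[2.5, 3.5]
True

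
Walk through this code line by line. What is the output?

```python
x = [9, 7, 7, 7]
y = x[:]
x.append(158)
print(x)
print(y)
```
[9, 7, 7, 7, 158]
[9, 7, 7, 7]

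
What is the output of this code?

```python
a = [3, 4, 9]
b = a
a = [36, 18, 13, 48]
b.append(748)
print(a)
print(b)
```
[36, 18, 13, 48]
[3, 4, 9, 748]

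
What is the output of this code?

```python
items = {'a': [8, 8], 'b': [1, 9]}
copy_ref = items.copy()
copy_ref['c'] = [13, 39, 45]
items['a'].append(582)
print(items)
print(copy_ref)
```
{'a': [8, 8, 582], 'b': [1, 9]}
{'a': [8, 8, 582], 'b': [1, 9], 'c': [13, 39, 45]}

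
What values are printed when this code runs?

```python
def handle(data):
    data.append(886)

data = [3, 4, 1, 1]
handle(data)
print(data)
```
[3, 4, 1, 1, 886]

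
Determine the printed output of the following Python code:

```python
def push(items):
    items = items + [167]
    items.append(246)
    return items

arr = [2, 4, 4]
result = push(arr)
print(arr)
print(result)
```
[2, 4, 4]
[2, 4, 4, 167, 246]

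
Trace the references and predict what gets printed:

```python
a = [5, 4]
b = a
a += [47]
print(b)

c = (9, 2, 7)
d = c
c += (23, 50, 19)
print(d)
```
[5, 4, 47]
(9, 2, 7)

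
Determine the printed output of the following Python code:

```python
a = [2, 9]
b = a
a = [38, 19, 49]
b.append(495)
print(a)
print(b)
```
[38, 19, 49]
[2, 9, 495]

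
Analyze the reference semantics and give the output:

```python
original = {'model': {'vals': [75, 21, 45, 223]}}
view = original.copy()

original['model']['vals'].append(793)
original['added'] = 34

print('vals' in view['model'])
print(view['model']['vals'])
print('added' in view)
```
True
[75, 21, 45, 223, 793]
False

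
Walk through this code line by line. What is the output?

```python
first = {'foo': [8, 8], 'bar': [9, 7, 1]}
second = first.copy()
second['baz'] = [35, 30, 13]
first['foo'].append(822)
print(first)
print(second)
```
{'foo': [8, 8, 822], 'bar': [9, 7, 1]}
{'foo': [8, 8, 822], 'bar': [9, 7, 1], 'baz': [35, 30, 13]}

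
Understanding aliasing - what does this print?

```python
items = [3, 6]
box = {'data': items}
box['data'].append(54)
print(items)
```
[3, 6, 54]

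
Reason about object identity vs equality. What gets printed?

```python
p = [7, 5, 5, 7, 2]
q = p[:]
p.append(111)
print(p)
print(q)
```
[7, 5, 5, 7, 2, 111]
[7, 5, 5, 7, 2]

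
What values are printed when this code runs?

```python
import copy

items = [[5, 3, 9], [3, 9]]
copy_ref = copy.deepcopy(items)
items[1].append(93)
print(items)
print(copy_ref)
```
[[5, 3, 9], [3, 9, 93]]
[[5, 3, 9], [3, 9]]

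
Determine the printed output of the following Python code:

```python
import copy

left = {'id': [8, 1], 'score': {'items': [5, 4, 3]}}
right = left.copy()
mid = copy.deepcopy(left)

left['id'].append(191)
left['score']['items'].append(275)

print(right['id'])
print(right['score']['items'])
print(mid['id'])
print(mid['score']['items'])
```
[8, 1, 191]
[5, 4, 3, 275]
[8, 1]
[5, 4, 3]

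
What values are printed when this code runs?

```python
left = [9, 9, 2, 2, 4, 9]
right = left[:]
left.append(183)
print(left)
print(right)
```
[9, 9, 2, 2, 4, 9, 183]
[9, 9, 2, 2, 4, 9]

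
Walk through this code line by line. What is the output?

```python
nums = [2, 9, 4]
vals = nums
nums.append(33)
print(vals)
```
[2, 9, 4, 33]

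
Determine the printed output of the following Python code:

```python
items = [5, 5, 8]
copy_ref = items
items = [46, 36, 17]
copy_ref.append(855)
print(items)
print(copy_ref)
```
[46, 36, 17]
[5, 5, 8, 855]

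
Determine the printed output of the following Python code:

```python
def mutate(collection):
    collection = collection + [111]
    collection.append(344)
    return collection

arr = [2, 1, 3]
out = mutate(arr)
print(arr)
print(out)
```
[2, 1, 3]
[2, 1, 3, 111, 344]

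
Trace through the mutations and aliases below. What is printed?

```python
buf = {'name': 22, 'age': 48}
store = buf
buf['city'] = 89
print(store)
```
{'name': 22, 'age': 48, 'city': 89}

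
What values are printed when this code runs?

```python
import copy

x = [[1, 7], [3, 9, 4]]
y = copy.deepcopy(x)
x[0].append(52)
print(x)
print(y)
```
[[1, 7, 52], [3, 9, 4]]
[[1, 7], [3, 9, 4]]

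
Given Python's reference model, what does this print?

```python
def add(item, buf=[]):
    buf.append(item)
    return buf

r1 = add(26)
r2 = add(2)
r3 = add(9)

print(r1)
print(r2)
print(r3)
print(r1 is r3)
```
[26, 2, 9]
[26, 2, 9]
[26, 2, 9]
True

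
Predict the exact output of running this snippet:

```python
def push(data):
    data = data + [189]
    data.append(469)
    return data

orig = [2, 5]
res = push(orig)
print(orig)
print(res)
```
[2, 5]
[2, 5, 189, 469]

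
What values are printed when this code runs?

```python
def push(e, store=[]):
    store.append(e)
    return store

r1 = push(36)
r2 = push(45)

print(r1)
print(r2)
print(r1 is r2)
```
[36, 45]
[36, 45]
True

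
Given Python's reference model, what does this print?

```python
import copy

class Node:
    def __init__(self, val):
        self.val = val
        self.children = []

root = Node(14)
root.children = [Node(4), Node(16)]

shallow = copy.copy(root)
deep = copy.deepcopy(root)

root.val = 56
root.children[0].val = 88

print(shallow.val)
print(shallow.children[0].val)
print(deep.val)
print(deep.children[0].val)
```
14
88
14
4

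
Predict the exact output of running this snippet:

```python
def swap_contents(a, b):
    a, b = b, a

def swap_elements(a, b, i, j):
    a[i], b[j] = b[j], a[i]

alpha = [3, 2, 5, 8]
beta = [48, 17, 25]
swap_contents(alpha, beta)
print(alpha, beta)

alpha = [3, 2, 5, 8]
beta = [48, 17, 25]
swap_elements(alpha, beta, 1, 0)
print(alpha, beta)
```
[3, 2, 5, 8] [48, 17, 25]
[3, 48, 5, 8] [2, 17, 25]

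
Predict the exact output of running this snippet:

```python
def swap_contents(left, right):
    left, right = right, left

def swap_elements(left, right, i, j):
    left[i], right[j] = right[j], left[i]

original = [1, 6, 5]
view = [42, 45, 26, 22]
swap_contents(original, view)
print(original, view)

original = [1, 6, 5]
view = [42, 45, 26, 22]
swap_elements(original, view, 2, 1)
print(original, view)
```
[1, 6, 5] [42, 45, 26, 22]
[1, 6, 45] [42, 5, 26, 22]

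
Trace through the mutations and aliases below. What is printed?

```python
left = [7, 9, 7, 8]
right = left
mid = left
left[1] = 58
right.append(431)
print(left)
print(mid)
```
[7, 58, 7, 8, 431]
[7, 58, 7, 8, 431]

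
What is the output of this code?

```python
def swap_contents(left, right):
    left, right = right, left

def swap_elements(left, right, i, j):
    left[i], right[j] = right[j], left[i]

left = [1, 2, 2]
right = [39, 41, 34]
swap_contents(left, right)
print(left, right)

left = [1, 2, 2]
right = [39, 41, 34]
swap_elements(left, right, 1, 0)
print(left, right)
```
[1, 2, 2] [39, 41, 34]
[1, 39, 2] [2, 41, 34]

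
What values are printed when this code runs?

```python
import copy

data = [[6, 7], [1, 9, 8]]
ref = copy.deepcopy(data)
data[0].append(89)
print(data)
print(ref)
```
[[6, 7, 89], [1, 9, 8]]
[[6, 7], [1, 9, 8]]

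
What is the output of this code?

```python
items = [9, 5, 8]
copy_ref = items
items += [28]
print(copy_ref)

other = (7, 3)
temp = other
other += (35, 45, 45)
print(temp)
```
[9, 5, 8, 28]
(7, 3)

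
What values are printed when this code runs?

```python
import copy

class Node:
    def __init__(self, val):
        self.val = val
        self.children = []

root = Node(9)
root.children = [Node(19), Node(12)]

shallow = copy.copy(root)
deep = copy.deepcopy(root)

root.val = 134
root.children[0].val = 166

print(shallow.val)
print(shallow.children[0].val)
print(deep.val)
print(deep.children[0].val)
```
9
166
9
19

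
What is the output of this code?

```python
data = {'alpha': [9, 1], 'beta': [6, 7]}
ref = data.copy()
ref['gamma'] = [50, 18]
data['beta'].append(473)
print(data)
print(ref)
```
{'alpha': [9, 1], 'beta': [6, 7, 473]}
{'alpha': [9, 1], 'beta': [6, 7, 473], 'gamma': [50, 18]}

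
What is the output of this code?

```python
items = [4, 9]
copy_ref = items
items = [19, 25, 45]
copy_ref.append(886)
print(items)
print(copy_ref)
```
[19, 25, 45]
[4, 9, 886]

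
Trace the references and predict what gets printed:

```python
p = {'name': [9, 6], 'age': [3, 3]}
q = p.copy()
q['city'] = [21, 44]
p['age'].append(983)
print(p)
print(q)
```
{'name': [9, 6], 'age': [3, 3, 983]}
{'name': [9, 6], 'age': [3, 3, 983], 'city': [21, 44]}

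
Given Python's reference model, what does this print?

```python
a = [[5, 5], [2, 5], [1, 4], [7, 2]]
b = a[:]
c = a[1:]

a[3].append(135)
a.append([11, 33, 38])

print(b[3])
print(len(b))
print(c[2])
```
[7, 2, 135]
4
[7, 2, 135]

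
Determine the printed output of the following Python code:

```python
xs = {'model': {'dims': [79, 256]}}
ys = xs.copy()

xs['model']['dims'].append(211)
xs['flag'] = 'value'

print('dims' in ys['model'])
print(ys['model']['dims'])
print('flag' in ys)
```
True
[79, 256, 211]
False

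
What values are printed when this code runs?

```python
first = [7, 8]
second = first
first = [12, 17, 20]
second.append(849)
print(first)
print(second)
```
[12, 17, 20]
[7, 8, 849]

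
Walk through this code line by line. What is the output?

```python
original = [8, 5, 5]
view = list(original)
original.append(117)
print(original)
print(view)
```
[8, 5, 5, 117]
[8, 5, 5]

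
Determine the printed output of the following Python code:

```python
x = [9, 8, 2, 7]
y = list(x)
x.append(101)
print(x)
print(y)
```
[9, 8, 2, 7, 101]
[9, 8, 2, 7]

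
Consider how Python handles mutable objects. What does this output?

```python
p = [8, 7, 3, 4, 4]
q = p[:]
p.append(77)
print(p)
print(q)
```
[8, 7, 3, 4, 4, 77]
[8, 7, 3, 4, 4]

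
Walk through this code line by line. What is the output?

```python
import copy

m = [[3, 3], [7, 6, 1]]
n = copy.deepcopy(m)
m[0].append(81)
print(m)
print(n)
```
[[3, 3, 81], [7, 6, 1]]
[[3, 3], [7, 6, 1]]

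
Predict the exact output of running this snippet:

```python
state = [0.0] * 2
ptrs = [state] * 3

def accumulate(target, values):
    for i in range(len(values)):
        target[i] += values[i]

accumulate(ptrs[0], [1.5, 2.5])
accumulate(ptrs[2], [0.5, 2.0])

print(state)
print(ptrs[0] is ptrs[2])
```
[2.0, 4.5]
True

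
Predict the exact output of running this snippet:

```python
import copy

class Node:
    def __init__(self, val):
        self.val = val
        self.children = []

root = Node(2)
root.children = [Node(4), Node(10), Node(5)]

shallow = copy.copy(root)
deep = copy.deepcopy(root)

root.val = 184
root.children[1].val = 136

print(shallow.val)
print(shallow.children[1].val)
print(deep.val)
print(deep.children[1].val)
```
2
136
2
10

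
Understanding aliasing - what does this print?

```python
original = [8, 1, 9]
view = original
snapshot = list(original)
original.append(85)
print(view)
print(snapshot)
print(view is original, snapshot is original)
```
[8, 1, 9, 85]
[8, 1, 9]
True False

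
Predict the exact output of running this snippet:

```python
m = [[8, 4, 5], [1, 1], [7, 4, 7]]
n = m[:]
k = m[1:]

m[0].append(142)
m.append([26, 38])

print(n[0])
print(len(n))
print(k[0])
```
[8, 4, 5, 142]
3
[1, 1]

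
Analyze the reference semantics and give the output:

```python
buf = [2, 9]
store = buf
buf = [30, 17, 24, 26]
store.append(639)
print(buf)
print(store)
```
[30, 17, 24, 26]
[2, 9, 639]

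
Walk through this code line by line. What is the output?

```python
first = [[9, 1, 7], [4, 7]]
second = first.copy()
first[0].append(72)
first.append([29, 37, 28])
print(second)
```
[[9, 1, 7, 72], [4, 7]]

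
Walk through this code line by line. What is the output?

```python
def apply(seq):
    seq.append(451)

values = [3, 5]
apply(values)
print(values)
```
[3, 5, 451]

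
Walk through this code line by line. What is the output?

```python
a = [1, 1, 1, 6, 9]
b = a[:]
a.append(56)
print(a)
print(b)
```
[1, 1, 1, 6, 9, 56]
[1, 1, 1, 6, 9]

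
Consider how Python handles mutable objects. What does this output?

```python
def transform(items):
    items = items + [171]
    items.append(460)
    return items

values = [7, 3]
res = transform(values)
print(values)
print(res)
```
[7, 3]
[7, 3, 171, 460]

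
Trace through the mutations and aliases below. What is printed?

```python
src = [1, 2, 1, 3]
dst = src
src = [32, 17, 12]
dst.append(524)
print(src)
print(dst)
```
[32, 17, 12]
[1, 2, 1, 3, 524]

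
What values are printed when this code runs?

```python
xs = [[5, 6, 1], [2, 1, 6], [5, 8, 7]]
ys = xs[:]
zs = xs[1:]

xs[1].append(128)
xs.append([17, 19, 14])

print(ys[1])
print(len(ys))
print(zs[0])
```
[2, 1, 6, 128]
3
[2, 1, 6, 128]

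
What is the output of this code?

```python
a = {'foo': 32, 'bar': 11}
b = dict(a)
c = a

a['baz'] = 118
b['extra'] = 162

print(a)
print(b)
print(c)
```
{'foo': 32, 'bar': 11, 'baz': 118}
{'foo': 32, 'bar': 11, 'extra': 162}
{'foo': 32, 'bar': 11, 'baz': 118}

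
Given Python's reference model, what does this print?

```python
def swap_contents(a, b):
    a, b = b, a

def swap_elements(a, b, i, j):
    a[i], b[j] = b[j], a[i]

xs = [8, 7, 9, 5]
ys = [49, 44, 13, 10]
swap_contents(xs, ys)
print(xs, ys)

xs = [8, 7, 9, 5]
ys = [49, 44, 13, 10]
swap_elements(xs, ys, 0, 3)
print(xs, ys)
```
[8, 7, 9, 5] [49, 44, 13, 10]
[10, 7, 9, 5] [49, 44, 13, 8]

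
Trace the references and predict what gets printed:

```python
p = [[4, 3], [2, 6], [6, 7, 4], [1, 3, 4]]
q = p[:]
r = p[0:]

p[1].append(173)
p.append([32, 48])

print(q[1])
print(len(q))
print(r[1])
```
[2, 6, 173]
4
[2, 6, 173]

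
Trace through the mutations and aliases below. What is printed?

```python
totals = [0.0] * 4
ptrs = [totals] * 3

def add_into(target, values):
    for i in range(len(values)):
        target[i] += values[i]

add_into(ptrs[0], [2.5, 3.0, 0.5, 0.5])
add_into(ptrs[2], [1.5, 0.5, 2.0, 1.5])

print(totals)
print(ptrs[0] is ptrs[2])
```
[4.0, 3.5, 2.5, 2.0]
True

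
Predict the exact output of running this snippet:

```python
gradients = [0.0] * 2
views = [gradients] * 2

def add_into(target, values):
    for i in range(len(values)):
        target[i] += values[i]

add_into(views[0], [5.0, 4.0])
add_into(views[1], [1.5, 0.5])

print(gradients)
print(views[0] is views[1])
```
[6.5, 4.5]
True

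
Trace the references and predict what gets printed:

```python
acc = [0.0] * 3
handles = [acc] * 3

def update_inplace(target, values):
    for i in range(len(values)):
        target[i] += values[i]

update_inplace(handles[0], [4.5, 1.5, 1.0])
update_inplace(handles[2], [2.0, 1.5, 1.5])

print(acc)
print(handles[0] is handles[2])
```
[6.5, 3.0, 2.5]
True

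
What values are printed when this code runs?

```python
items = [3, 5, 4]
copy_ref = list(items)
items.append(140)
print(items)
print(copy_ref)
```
[3, 5, 4, 140]
[3, 5, 4]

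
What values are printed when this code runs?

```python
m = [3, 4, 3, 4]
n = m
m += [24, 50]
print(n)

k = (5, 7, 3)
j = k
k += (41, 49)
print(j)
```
[3, 4, 3, 4, 24, 50]
(5, 7, 3)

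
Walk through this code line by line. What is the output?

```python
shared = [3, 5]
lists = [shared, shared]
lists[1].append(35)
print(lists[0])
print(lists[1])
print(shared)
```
[3, 5, 35]
[3, 5, 35]
[3, 5, 35]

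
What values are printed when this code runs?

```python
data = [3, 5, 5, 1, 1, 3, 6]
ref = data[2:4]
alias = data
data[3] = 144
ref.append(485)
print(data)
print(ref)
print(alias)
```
[3, 5, 5, 144, 1, 3, 6]
[5, 1, 485]
[3, 5, 5, 144, 1, 3, 6]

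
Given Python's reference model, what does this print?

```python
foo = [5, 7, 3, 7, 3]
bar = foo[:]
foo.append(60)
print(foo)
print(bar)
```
[5, 7, 3, 7, 3, 60]
[5, 7, 3, 7, 3]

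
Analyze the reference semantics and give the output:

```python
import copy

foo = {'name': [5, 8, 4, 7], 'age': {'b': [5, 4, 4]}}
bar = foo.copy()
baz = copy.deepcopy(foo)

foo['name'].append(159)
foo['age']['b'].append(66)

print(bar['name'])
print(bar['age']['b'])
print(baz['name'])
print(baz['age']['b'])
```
[5, 8, 4, 7, 159]
[5, 4, 4, 66]
[5, 8, 4, 7]
[5, 4, 4]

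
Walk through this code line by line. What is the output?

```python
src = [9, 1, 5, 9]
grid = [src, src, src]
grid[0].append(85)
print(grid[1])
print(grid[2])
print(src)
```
[9, 1, 5, 9, 85]
[9, 1, 5, 9, 85]
[9, 1, 5, 9, 85]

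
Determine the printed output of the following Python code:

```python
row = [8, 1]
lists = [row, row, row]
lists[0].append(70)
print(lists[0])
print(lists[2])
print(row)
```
[8, 1, 70]
[8, 1, 70]
[8, 1, 70]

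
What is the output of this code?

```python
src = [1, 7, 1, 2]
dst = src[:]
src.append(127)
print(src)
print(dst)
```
[1, 7, 1, 2, 127]
[1, 7, 1, 2]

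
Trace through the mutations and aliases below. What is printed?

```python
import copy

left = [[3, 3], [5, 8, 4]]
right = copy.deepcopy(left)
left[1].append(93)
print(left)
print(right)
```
[[3, 3], [5, 8, 4, 93]]
[[3, 3], [5, 8, 4]]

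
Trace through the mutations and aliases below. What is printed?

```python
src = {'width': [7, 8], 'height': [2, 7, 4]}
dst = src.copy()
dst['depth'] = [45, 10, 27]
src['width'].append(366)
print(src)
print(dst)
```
{'width': [7, 8, 366], 'height': [2, 7, 4]}
{'width': [7, 8, 366], 'height': [2, 7, 4], 'depth': [45, 10, 27]}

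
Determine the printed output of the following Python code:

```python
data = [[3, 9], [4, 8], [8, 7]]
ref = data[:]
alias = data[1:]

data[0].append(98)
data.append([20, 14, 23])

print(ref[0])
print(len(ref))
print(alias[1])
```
[3, 9, 98]
3
[8, 7]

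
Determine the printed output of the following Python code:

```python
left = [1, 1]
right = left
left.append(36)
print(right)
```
[1, 1, 36]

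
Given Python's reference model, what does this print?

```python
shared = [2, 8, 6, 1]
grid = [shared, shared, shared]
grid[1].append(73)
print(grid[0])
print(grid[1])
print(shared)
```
[2, 8, 6, 1, 73]
[2, 8, 6, 1, 73]
[2, 8, 6, 1, 73]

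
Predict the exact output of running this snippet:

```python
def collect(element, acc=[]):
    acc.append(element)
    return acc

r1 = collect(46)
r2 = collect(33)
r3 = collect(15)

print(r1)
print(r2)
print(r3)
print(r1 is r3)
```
[46, 33, 15]
[46, 33, 15]
[46, 33, 15]
True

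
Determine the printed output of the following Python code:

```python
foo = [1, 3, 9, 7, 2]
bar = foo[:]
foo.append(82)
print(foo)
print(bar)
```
[1, 3, 9, 7, 2, 82]
[1, 3, 9, 7, 2]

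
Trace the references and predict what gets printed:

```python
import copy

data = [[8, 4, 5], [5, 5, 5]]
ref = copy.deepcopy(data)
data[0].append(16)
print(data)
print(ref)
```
[[8, 4, 5, 16], [5, 5, 5]]
[[8, 4, 5], [5, 5, 5]]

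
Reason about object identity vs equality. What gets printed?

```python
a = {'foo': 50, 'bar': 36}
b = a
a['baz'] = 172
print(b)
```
{'foo': 50, 'bar': 36, 'baz': 172}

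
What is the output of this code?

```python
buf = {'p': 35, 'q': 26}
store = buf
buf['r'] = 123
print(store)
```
{'p': 35, 'q': 26, 'r': 123}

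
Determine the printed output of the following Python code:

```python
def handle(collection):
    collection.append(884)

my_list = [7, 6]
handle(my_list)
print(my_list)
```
[7, 6, 884]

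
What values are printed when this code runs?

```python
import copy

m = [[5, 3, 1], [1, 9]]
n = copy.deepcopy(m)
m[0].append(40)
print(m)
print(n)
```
[[5, 3, 1, 40], [1, 9]]
[[5, 3, 1], [1, 9]]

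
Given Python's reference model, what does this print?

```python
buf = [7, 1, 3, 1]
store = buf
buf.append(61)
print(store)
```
[7, 1, 3, 1, 61]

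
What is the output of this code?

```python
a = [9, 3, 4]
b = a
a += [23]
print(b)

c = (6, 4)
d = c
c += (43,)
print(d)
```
[9, 3, 4, 23]
(6, 4)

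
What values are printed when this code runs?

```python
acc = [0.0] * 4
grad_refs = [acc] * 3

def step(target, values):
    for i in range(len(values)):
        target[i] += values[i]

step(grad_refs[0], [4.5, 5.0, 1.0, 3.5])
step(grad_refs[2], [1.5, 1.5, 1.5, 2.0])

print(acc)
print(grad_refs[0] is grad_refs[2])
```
[6.0, 6.5, 2.5, 5.5]
True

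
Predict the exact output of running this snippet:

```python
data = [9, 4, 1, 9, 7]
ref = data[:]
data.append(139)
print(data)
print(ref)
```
[9, 4, 1, 9, 7, 139]
[9, 4, 1, 9, 7]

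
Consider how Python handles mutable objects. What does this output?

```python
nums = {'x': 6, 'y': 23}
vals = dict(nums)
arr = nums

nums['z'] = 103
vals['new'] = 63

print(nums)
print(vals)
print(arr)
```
{'x': 6, 'y': 23, 'z': 103}
{'x': 6, 'y': 23, 'new': 63}
{'x': 6, 'y': 23, 'z': 103}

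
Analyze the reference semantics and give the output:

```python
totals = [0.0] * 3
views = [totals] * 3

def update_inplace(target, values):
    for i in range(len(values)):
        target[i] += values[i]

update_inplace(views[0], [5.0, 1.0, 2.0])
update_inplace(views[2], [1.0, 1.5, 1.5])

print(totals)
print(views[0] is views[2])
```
[6.0, 2.5, 3.5]
True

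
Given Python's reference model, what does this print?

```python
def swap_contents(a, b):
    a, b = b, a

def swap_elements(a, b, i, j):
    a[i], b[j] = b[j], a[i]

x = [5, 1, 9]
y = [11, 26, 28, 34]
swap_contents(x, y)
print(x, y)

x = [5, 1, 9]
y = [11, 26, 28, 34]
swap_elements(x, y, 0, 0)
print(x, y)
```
[5, 1, 9] [11, 26, 28, 34]
[11, 1, 9] [5, 26, 28, 34]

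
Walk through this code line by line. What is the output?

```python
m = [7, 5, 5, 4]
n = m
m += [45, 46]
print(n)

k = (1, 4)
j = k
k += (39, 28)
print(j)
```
[7, 5, 5, 4, 45, 46]
(1, 4)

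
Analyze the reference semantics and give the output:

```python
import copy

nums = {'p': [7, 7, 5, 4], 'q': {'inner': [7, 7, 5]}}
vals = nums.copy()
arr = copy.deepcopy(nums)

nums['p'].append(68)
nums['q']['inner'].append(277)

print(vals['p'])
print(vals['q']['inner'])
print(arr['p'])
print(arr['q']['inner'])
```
[7, 7, 5, 4, 68]
[7, 7, 5, 277]
[7, 7, 5, 4]
[7, 7, 5]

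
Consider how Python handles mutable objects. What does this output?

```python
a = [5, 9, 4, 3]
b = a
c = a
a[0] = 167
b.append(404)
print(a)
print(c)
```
[167, 9, 4, 3, 404]
[167, 9, 4, 3, 404]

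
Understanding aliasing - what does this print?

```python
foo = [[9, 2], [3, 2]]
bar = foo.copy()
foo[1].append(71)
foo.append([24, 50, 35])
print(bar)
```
[[9, 2], [3, 2, 71]]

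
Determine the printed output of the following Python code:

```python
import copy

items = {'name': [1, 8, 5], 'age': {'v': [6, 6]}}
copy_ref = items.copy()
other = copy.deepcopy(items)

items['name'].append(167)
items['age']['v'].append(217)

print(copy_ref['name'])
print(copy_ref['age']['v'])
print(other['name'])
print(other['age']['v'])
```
[1, 8, 5, 167]
[6, 6, 217]
[1, 8, 5]
[6, 6]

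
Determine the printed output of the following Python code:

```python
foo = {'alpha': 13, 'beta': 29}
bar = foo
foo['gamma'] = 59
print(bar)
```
{'alpha': 13, 'beta': 29, 'gamma': 59}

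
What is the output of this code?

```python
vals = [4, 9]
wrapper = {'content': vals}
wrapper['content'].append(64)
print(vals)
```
[4, 9, 64]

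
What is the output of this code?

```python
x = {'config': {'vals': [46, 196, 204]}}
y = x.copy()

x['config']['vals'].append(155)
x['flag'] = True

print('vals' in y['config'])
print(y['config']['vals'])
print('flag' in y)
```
True
[46, 196, 204, 155]
False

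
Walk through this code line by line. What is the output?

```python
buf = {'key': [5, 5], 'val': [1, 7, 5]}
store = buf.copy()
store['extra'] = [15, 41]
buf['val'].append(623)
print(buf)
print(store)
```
{'key': [5, 5], 'val': [1, 7, 5, 623]}
{'key': [5, 5], 'val': [1, 7, 5, 623], 'extra': [15, 41]}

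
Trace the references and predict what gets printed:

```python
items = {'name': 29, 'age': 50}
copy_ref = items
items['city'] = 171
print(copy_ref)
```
{'name': 29, 'age': 50, 'city': 171}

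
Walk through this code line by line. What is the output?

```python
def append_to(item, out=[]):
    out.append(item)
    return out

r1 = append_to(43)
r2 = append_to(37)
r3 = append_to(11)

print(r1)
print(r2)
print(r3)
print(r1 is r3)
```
[43, 37, 11]
[43, 37, 11]
[43, 37, 11]
True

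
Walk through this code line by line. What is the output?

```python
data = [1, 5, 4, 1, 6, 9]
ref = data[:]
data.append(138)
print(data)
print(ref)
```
[1, 5, 4, 1, 6, 9, 138]
[1, 5, 4, 1, 6, 9]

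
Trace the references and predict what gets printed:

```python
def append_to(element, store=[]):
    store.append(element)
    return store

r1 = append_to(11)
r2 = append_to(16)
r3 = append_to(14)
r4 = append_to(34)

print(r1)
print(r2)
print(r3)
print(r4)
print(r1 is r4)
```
[11, 16, 14, 34]
[11, 16, 14, 34]
[11, 16, 14, 34]
[11, 16, 14, 34]
True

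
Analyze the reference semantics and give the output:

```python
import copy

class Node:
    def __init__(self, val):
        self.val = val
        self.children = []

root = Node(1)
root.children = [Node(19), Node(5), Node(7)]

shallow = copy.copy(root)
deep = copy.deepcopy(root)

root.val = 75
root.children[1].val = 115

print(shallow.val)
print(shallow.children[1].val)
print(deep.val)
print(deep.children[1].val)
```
1
115
1
5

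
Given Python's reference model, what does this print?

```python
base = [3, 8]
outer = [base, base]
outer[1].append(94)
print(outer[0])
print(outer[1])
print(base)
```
[3, 8, 94]
[3, 8, 94]
[3, 8, 94]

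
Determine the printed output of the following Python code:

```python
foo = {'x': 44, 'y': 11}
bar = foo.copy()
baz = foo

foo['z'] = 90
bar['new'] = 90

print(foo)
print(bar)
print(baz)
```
{'x': 44, 'y': 11, 'z': 90}
{'x': 44, 'y': 11, 'new': 90}
{'x': 44, 'y': 11, 'z': 90}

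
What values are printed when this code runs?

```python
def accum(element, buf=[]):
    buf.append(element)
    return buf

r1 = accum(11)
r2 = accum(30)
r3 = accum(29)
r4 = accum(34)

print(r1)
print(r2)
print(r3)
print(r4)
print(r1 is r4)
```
[11, 30, 29, 34]
[11, 30, 29, 34]
[11, 30, 29, 34]
[11, 30, 29, 34]
True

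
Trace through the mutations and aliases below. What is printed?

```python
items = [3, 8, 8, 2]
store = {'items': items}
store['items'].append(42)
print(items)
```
[3, 8, 8, 2, 42]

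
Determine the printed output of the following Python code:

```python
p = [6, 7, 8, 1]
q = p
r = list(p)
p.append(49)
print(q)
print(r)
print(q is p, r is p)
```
[6, 7, 8, 1, 49]
[6, 7, 8, 1]
True False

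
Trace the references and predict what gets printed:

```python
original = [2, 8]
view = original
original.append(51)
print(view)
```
[2, 8, 51]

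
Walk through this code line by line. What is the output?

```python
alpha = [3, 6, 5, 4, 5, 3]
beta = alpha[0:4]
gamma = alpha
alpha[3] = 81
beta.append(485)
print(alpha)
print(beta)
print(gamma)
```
[3, 6, 5, 81, 5, 3]
[3, 6, 5, 4, 485]
[3, 6, 5, 81, 5, 3]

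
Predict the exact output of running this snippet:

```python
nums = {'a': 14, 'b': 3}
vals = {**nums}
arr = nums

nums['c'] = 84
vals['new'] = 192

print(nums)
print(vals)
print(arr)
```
{'a': 14, 'b': 3, 'c': 84}
{'a': 14, 'b': 3, 'new': 192}
{'a': 14, 'b': 3, 'c': 84}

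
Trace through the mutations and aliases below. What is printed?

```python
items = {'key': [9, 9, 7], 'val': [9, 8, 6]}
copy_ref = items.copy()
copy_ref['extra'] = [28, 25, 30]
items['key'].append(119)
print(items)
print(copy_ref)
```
{'key': [9, 9, 7, 119], 'val': [9, 8, 6]}
{'key': [9, 9, 7, 119], 'val': [9, 8, 6], 'extra': [28, 25, 30]}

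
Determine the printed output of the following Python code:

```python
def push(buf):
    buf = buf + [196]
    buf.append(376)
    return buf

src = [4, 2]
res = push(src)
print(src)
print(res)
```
[4, 2]
[4, 2, 196, 376]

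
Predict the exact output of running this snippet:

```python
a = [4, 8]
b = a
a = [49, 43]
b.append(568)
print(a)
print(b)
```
[49, 43]
[4, 8, 568]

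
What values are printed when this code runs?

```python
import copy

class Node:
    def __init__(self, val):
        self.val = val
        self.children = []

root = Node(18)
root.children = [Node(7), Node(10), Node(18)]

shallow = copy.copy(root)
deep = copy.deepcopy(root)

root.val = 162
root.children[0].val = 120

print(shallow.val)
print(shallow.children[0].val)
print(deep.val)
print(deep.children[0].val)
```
18
120
18
7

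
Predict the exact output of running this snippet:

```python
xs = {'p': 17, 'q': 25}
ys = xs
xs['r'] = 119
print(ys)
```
{'p': 17, 'q': 25, 'r': 119}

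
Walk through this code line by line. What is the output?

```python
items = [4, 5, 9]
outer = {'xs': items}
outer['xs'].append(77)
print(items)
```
[4, 5, 9, 77]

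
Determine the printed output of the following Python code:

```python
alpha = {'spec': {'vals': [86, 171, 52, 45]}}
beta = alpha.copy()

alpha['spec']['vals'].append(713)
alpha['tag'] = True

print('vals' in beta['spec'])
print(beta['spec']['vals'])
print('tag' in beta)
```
True
[86, 171, 52, 45, 713]
False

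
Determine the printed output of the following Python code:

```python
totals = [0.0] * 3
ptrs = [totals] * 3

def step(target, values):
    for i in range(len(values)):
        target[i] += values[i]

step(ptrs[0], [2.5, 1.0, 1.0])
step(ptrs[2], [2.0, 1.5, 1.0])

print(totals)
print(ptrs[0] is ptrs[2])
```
[4.5, 2.5, 2.0]
True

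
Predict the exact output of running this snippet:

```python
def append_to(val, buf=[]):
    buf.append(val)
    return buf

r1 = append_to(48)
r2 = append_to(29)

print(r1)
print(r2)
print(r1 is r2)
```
[48, 29]
[48, 29]
True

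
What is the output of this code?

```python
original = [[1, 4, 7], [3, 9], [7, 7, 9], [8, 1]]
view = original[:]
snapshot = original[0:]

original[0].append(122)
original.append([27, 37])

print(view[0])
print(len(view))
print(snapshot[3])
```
[1, 4, 7, 122]
4
[8, 1]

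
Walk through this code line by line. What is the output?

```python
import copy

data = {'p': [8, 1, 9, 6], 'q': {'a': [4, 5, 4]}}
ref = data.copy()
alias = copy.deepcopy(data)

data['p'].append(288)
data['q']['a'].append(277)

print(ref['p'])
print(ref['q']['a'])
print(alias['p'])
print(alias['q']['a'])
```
[8, 1, 9, 6, 288]
[4, 5, 4, 277]
[8, 1, 9, 6]
[4, 5, 4]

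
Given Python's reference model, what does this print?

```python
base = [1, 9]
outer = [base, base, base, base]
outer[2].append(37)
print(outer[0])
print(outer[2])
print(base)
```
[1, 9, 37]
[1, 9, 37]
[1, 9, 37]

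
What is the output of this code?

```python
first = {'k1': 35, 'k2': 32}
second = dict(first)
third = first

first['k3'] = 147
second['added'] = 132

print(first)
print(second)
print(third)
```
{'k1': 35, 'k2': 32, 'k3': 147}
{'k1': 35, 'k2': 32, 'added': 132}
{'k1': 35, 'k2': 32, 'k3': 147}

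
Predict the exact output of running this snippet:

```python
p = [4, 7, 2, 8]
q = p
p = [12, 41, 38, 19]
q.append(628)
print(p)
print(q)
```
[12, 41, 38, 19]
[4, 7, 2, 8, 628]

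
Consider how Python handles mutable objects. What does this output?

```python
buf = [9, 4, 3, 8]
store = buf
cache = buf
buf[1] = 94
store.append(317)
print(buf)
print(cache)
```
[9, 94, 3, 8, 317]
[9, 94, 3, 8, 317]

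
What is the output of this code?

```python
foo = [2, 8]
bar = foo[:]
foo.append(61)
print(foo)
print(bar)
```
[2, 8, 61]
[2, 8]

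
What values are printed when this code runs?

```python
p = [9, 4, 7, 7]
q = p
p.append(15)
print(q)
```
[9, 4, 7, 7, 15]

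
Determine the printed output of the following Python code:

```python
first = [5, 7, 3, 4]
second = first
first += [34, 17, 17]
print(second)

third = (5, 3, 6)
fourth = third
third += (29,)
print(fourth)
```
[5, 7, 3, 4, 34, 17, 17]
(5, 3, 6)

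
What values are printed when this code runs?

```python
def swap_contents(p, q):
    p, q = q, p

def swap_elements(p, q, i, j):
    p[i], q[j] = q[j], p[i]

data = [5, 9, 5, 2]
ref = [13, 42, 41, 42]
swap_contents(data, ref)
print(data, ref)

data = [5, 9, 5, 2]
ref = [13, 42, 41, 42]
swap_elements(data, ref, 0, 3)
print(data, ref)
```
[5, 9, 5, 2] [13, 42, 41, 42]
[42, 9, 5, 2] [13, 42, 41, 5]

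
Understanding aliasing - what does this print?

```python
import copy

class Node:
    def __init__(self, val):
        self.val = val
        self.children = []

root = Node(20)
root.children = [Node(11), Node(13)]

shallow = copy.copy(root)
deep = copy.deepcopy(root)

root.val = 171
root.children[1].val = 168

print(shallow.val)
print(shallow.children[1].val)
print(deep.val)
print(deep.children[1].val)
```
20
168
20
13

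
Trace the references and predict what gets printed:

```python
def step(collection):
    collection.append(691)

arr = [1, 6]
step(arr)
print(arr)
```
[1, 6, 691]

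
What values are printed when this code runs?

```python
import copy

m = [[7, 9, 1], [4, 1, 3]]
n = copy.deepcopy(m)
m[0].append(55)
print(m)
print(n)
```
[[7, 9, 1, 55], [4, 1, 3]]
[[7, 9, 1], [4, 1, 3]]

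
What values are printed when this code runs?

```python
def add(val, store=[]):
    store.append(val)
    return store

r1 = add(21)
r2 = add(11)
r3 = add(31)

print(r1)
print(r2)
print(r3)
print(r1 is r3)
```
[21, 11, 31]
[21, 11, 31]
[21, 11, 31]
True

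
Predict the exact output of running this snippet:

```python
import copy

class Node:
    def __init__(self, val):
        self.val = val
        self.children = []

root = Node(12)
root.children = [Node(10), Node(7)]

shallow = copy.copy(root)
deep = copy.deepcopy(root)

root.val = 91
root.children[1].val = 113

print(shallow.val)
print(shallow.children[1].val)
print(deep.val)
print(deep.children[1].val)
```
12
113
12
7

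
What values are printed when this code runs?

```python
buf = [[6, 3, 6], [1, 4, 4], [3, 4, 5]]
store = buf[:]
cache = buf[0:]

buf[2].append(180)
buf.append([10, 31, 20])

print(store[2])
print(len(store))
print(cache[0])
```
[3, 4, 5, 180]
3
[6, 3, 6]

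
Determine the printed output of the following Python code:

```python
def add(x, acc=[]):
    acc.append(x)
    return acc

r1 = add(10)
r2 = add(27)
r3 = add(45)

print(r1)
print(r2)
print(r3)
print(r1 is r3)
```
[10, 27, 45]
[10, 27, 45]
[10, 27, 45]
True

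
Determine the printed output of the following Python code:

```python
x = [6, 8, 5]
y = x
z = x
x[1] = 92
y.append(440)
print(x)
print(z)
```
[6, 92, 5, 440]
[6, 92, 5, 440]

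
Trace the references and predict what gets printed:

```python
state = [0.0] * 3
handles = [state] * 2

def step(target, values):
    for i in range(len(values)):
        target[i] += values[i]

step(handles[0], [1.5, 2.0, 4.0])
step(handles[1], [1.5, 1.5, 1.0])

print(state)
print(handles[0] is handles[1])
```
[3.0, 3.5, 5.0]
True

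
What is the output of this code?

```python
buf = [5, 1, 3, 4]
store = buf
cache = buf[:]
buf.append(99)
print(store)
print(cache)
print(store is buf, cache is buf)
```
[5, 1, 3, 4, 99]
[5, 1, 3, 4]
True False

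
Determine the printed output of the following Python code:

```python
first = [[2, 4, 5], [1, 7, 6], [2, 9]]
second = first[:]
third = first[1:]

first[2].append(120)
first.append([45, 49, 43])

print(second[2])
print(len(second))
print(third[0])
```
[2, 9, 120]
3
[1, 7, 6]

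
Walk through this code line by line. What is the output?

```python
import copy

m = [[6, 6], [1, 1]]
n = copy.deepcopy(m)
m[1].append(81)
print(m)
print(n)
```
[[6, 6], [1, 1, 81]]
[[6, 6], [1, 1]]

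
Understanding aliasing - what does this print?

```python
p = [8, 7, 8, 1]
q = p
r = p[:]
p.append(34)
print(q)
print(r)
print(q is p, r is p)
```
[8, 7, 8, 1, 34]
[8, 7, 8, 1]
True False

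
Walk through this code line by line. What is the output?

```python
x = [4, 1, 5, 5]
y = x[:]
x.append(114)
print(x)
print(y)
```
[4, 1, 5, 5, 114]
[4, 1, 5, 5]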